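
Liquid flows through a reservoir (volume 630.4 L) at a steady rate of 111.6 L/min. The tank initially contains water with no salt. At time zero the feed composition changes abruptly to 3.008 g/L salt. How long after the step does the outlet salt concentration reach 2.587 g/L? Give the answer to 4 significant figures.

Accumulation = in − out for the solute gives V dC/dt = Q(C_in − C), so τ = V/Q = 5.64875 min.
C(t) = C_in + (C₀ − C_in) e^(−t/τ). Set C = 2.587 and solve for t:
e^(−t/τ) = (C − C_in)/(C₀ − C_in) = (2.587 − 3.008)/(0 − 3.008) = 0.139960
t = −τ ln(…) = 5.64875 × 1.96640 = 11.1077 min.

11.11 min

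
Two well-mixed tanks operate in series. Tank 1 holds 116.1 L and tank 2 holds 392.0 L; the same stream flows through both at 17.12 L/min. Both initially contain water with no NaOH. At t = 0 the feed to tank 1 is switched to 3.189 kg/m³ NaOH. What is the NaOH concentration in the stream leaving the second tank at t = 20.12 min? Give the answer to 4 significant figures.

Species balance on tank i: dCᵢ/dt = (Cᵢ₋₁ − Cᵢ)/τᵢ with τᵢ = Vᵢ/Q.
τ₁ = 116.1/17.12 = 6.78154 min; τ₂ = 392.0/17.12 = 22.8972 min.
Solving the cascade with C₁(0)=C₂(0)=0 gives C₂(t) = C_in[1 − (τ₁ e^(−t/τ₁) − τ₂ e^(−t/τ₂))/(τ₁ − τ₂)].
At t = 20.12: e^(−t/τ₁) = 0.0514638, e^(−t/τ₂) = 0.415318.
C₂ = 3.189·[1 − (6.78154·0.0514638 − 22.8972·0.415318)/(-16.1157)] = 3.189·0.431570 = 1.37628 kg/m³.

1.376 kg/m³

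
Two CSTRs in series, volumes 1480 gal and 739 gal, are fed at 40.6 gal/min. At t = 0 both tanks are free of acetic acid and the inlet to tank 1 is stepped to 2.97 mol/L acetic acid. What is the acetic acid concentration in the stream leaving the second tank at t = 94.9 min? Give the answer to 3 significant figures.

Species balance on tank i: dCᵢ/dt = (Cᵢ₋₁ − Cᵢ)/τᵢ with τᵢ = Vᵢ/Q.
τ₁ = 1480/40.6 = 36.453 min; τ₂ = 739/40.6 = 18.202 min.
Solving the cascade with C₁(0)=C₂(0)=0 gives C₂(t) = C_in[1 − (τ₁ e^(−t/τ₁) − τ₂ e^(−t/τ₂))/(τ₁ − τ₂)].
At t = 94.9: e^(−t/τ₁) = 0.074026, e^(−t/τ₂) = 0.0054414.
C₂ = 2.97·[1 − (36.453·0.074026 − 18.202·0.0054414)/(18.251)] = 2.97·0.85757 = 2.5470 mol/L.

2.55 mol/L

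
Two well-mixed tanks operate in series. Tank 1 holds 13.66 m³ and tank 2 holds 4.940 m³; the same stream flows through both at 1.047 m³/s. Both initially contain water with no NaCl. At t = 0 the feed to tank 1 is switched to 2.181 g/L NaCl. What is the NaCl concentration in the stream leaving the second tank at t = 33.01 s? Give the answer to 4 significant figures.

1.910 g/L

Each tank obeys Vᵢ dCᵢ/dt = Q(Cᵢ₋₁ − Cᵢ), so τᵢ = Vᵢ/Q.
τ₁ = 13.66/1.047 = 13.0468 s; τ₂ = 4.940/1.047 = 4.71824 s.
Tank 1: C₁ = C_in(1 − e^(−t/τ₁)). Tank 2 (τ₁ ≠ τ₂): C₂ = C_in[1 − (τ₁ e^(−t/τ₁) − τ₂ e^(−t/τ₂))/(τ₁ − τ₂)].
At t = 33.01: e^(−t/τ₁) = 0.0796493, e^(−t/τ₂) = 0.000915309.
C₂ = 2.181·[1 − (13.0468·0.0796493 − 4.71824·0.000915309)/(8.32856)] = 2.181·0.875747 = 1.91000 g/L.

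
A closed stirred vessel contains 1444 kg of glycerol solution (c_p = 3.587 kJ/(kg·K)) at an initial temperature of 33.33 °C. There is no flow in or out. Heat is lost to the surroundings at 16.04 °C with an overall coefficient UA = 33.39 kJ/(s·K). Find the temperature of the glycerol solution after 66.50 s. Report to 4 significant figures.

27.30 °C

M c_p dT/dt = −UA(T − T_amb).
dT/dt = (T_ss − T)/τ with T_ss = T_amb = 16.0400 °C, τ = M c_p/UA = 1444·3.587/33.39 = 155.125 s.
Integrating: T(t) = T_ss + (T₀ − T_ss) e^(−t/τ).
T(66.50) = 16.0400 + (17.2900)·0.651364 = 27.3021 °C.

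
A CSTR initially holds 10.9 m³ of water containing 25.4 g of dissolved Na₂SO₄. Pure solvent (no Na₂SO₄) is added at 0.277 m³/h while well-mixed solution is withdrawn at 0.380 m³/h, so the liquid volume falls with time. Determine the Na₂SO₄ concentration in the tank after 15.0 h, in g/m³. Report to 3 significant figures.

1.54 g/m³

Let m(t) be the amount of Na₂SO₄. Volume: V(t) = V₀ + (Q_in − Q_out) t = 10.9 − 0.10300 t; V(15.0) = 9.3550 m³.
Species balance (pure solvent in): dm/dt = −Q_out · m/V(t).
Separate: dm/m = −Q_out dt/V(t) ⇒ ln(m/m₀) = −(Q_out/(Q_in−Q_out)) ln(V/V₀).
m = m₀ (V₀/V)^(Q_out/(Q_in−Q_out)) = 25.4 × (10.9/9.3550)^(-3.6893) = 14.452 g.
C = m/V = 14.452/9.3550 = 1.5448 g/m³.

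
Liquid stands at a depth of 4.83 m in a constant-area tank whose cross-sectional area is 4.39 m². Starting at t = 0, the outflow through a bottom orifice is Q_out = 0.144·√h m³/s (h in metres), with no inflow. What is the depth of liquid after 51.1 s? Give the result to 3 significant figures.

1.85 m

Mass balance (ρ constant): A dh/dt = −0.144 √h.
∫ h^(−1/2) dh = −(0.144/A) ∫ dt, giving 2√h = 2√h₀ − (0.144/A) t.
√h = √4.83 − 0.144·51.1/(2·4.39) = 2.1977 − 0.83809 = 1.3596.
h = 1.3596² = 1.8486 m.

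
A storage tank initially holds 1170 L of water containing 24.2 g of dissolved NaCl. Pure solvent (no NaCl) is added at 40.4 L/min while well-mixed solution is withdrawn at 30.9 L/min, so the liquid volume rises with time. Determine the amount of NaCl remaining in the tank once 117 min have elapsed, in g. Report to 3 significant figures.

Let m(t) be the amount of NaCl. Volume: V(t) = V₀ + (Q_in − Q_out) t = 1170 + 9.5000 t; V(117) = 2281.5 L.
No NaCl enters, so dm/dt = −Q_out · (m/V).
dm/m = −Q_out dt/(V₀ + 9.5000 t); integrating gives ln(m/m₀) = −(Q_out/(Q_in−Q_out)) ln(V/V₀).
m = m₀ (V₀/V)^(Q_out/(Q_in−Q_out)) = 24.2 × (1170/2281.5)^(3.2526) = 2.7570 g.

2.76 g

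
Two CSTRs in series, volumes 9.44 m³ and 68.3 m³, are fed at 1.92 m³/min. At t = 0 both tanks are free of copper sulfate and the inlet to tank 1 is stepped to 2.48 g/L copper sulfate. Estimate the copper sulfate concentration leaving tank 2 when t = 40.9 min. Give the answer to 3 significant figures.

Each tank obeys Vᵢ dCᵢ/dt = Q(Cᵢ₋₁ − Cᵢ), so τᵢ = Vᵢ/Q.
τ₁ = 9.44/1.92 = 4.9167 min; τ₂ = 68.3/1.92 = 35.573 min.
Tank 1: C₁ = C_in(1 − e^(−t/τ₁)). Tank 2 (τ₁ ≠ τ₂): C₂ = C_in[1 − (τ₁ e^(−t/τ₁) − τ₂ e^(−t/τ₂))/(τ₁ − τ₂)].
At t = 40.9: e^(−t/τ₁) = 0.00024393, e^(−t/τ₂) = 0.31672.
C₂ = 2.48·[1 − (4.9167·0.00024393 − 35.573·0.31672)/(-30.656)] = 2.48·0.63253 = 1.5687 g/L.

1.57 g/L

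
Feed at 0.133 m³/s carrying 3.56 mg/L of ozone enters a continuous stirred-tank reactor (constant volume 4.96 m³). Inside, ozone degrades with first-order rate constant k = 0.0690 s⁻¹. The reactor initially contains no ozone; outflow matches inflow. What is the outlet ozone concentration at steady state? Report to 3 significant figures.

Species balance: V dC/dt = Q C_in − Q C − k V C.
Steady state (dC/dt = 0): C_ss = Q C_in/(Q + kV) = C_in/(1 + kV/Q).
C_ss = 0.133·3.56/(0.133 + 0.0690·4.96) = 0.47348/0.47524 = 0.99630 mg/L.

0.996 mg/L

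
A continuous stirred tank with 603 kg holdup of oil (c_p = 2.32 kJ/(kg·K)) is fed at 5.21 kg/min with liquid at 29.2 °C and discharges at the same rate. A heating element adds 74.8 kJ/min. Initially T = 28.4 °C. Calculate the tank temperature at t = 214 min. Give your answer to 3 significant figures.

34.3 °C

Energy balance: M c_p dT/dt = ṁ c_p (T_in − T) + 74.8.
τ = M/ṁ = 115.74 min; T_ss = T_in + Q̇/(ṁ c_p) = 29.2 + 74.8/(5.21·2.32) = 35.388 °C.
Solution: T(t) = T_ss + (T₀ − T_ss) e^(−t/τ).
T(214) = 35.388 + (-6.9884)·e^(−214/115.74) = 35.388 + (-6.9884)·0.15740 = 34.288 °C.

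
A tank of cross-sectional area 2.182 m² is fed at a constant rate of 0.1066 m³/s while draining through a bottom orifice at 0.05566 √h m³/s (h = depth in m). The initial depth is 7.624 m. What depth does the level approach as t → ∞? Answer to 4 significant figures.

3.668 m

Level balance: A dh/dt = 0.1066 − 0.05566 √h. Setting dh/dt = 0:
Q_in = 0.05566 √h_ss ⇒ √h_ss = 0.1066/0.05566 = 1.91520.
h_ss = 1.91520² = 3.66799 m. (Since h₀ = 7.624 m > h_ss, the level will fall toward this value.)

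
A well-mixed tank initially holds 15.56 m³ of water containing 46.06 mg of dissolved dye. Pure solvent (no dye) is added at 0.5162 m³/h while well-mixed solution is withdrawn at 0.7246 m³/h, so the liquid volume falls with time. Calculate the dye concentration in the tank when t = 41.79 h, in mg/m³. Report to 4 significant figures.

0.3880 mg/m³

Total volume: dV/dt = Q_in − Q_out = -0.208400 m³/h, so V(t) = 15.56 − 0.208400 t and V(41.79) = 6.85096 m³.
No dye enters, so dm/dt = −Q_out · (m/V).
dm/m = −Q_out dt/(V₀ − 0.208400 t); integrating gives ln(m/m₀) = −(Q_out/(Q_in−Q_out)) ln(V/V₀).
m = m₀ (V₀/V)^(Q_out/(Q_in−Q_out)) = 46.06 × (15.56/6.85096)^(-3.47697) = 2.65844 mg.
C = m/V = 2.65844/6.85096 = 0.388039 mg/m³.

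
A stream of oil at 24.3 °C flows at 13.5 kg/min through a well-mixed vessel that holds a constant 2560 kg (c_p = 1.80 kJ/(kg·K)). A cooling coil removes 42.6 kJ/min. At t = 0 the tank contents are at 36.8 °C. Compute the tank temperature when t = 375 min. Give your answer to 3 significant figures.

24.5 °C

Unsteady energy balance on the tank contents: M c_p dT/dt = ṁ c_p (T_in − T) − 42.6.
τ = M/ṁ = 189.63 min; T_ss = T_in − Q̇/(ṁ c_p) = 24.3 − 42.6/(13.5·1.80) = 22.547 °C.
Solution: T(t) = T_ss + (T₀ − T_ss) e^(−t/τ).
T(375) = 22.547 + (14.253)·e^(−375/189.63) = 22.547 + (14.253)·0.13841 = 24.520 °C.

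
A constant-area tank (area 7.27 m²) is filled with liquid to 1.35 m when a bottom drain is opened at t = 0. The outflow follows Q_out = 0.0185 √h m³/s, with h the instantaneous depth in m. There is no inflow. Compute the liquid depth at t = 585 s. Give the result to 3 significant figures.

0.174 m

A dh/dt = −Q_out = −0.0185 √h.
∫ h^(−1/2) dh = −(0.0185/A) ∫ dt, giving 2√h = 2√h₀ − (0.0185/A) t.
√h = √1.35 − 0.0185·585/(2·7.27) = 1.1619 − 0.74433 = 0.41757.
h = 0.41757² = 0.17436 m.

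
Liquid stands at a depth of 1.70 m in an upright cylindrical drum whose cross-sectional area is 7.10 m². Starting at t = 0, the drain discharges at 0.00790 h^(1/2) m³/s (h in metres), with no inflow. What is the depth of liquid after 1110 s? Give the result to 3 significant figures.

0.471 m

A dh/dt = −Q_out = −0.00790 √h.
∫ h^(−1/2) dh = −(0.00790/A) ∫ dt, giving 2√h = 2√h₀ − (0.00790/A) t.
√h = √1.70 − 0.00790·1110/(2·7.10) = 1.3038 − 0.61754 = 0.68631.
h = 0.68631² = 0.47101 m.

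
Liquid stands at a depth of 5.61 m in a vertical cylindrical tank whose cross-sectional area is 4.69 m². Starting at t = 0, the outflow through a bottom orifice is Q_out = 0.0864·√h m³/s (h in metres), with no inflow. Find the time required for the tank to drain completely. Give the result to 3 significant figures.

With no inflow, A dh/dt = −0.0864 √h.
Separate and integrate: 2(√h − √h₀) = −(0.0864/A) t.
Tank is empty when √h = 0: t_empty = 2A√h₀/0.0864.
t_empty = 2·4.69·√5.61/0.0864 = 9.3800·2.3685/0.0864 = 257.14 s.

257 s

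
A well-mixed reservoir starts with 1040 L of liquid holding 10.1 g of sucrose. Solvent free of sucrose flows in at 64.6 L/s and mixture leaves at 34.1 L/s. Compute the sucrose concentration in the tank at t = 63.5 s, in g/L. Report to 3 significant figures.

Let m(t) be the amount of sucrose. Volume: V(t) = V₀ + (Q_in − Q_out) t = 1040 + 30.500 t; V(63.5) = 2976.7 L.
Species balance (pure solvent in): dm/dt = −Q_out · m/V(t).
Separate: dm/m = −Q_out dt/V(t) ⇒ ln(m/m₀) = −(Q_out/(Q_in−Q_out)) ln(V/V₀).
m = m₀ (V₀/V)^(Q_out/(Q_in−Q_out)) = 10.1 × (1040/2976.7)^(1.1180) = 3.1168 g.
C = m/V = 3.1168/2976.7 = 0.0010470 g/L.

0.00105 g/L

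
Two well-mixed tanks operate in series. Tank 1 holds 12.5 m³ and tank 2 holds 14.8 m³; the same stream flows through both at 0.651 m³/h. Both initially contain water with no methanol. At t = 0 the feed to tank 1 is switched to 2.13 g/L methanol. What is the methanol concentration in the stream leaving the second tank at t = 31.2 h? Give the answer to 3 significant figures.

0.935 g/L

Species balance on tank i: dCᵢ/dt = (Cᵢ₋₁ − Cᵢ)/τᵢ with τᵢ = Vᵢ/Q.
τ₁ = 12.5/0.651 = 19.201 h; τ₂ = 14.8/0.651 = 22.734 h.
Solving the cascade with C₁(0)=C₂(0)=0 gives C₂(t) = C_in[1 − (τ₁ e^(−t/τ₁) − τ₂ e^(−t/τ₂))/(τ₁ − τ₂)].
At t = 31.2: e^(−t/τ₁) = 0.19693, e^(−t/τ₂) = 0.25350.
C₂ = 2.13·[1 − (19.201·0.19693 − 22.734·0.25350)/(-3.5330)] = 2.13·0.43904 = 0.93517 g/L.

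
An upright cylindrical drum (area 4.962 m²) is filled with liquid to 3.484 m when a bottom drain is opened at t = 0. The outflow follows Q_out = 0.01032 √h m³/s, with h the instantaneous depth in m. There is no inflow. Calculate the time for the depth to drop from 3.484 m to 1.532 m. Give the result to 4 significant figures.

A dh/dt = −Q_out = −0.01032 √h.
∫ h^(−1/2) dh = −(0.01032/A) ∫ dt, giving 2√h = 2√h₀ − (0.01032/A) t.
t = 2A(√h₀ − √h)/0.01032 = 2·4.962·(√3.484 − √1.532)/0.01032
  = 9.92400 × (1.86655 − 1.23774) / 0.01032 = 604.679 s.

604.7 s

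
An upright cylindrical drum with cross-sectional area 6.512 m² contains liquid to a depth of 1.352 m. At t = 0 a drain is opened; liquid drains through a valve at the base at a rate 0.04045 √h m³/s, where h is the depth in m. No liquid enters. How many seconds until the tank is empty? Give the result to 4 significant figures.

374.4 s

Accumulation of liquid (constant cross-section A): A dh/dt = −0.04045 √h.
∫ h^(−1/2) dh = −(0.04045/A) ∫ dt, giving 2√h = 2√h₀ − (0.04045/A) t.
Tank is empty when √h = 0: t_empty = 2A√h₀/0.04045.
t_empty = 2·6.512·√1.352/0.04045 = 13.0240·1.16276/0.04045 = 374.381 s.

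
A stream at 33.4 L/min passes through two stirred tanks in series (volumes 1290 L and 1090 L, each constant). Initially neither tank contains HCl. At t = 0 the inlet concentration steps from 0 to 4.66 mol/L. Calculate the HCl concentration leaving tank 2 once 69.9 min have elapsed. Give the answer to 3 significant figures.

Time constants: τᵢ = Vᵢ/Q for each well-mixed tank.
τ₁ = 1290/33.4 = 38.623 min; τ₂ = 1090/33.4 = 32.635 min.
Solving the cascade with C₁(0)=C₂(0)=0 gives C₂(t) = C_in[1 − (τ₁ e^(−t/τ₁) − τ₂ e^(−t/τ₂))/(τ₁ − τ₂)].
At t = 69.9: e^(−t/τ₁) = 0.16368, e^(−t/τ₂) = 0.11743.
C₂ = 4.66·[1 − (38.623·0.16368 − 32.635·0.11743)/(5.9880)] = 4.66·0.58424 = 2.7226 mol/L.

2.72 mol/L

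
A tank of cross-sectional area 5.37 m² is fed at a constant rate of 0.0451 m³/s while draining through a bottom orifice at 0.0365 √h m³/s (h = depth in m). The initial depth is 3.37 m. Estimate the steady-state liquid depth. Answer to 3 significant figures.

A dh/dt = Q_in − 0.0365 √h. Steady state requires inflow = outflow:
Q_in = 0.0365 √h_ss ⇒ √h_ss = 0.0451/0.0365 = 1.2356.
h_ss = 1.2356² = 1.5267 m. (Since h₀ = 3.37 m > h_ss, the level will fall toward this value.)

1.53 m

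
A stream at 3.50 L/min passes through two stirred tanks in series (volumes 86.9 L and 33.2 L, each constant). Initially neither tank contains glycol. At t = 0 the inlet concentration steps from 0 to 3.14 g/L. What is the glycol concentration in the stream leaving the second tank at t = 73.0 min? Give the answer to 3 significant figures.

2.87 g/L

Each tank obeys Vᵢ dCᵢ/dt = Q(Cᵢ₋₁ − Cᵢ), so τᵢ = Vᵢ/Q.
τ₁ = 86.9/3.50 = 24.829 min; τ₂ = 33.2/3.50 = 9.4857 min.
Tank 1: C₁ = C_in(1 − e^(−t/τ₁)). Tank 2 (τ₁ ≠ τ₂): C₂ = C_in[1 − (τ₁ e^(−t/τ₁) − τ₂ e^(−t/τ₂))/(τ₁ − τ₂)].
At t = 73.0: e^(−t/τ₁) = 0.052857, e^(−t/τ₂) = 0.00045474.
C₂ = 3.14·[1 − (24.829·0.052857 − 9.4857·0.00045474)/(15.343)] = 3.14·0.91474 = 2.8723 g/L.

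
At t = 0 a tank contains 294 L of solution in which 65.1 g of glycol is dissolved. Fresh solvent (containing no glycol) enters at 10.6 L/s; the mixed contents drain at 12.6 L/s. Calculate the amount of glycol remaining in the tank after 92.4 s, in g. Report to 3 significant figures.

0.127 g

Total volume: dV/dt = Q_in − Q_out = -2.0000 L/s, so V(t) = 294 − 2.0000 t and V(92.4) = 109.20 L.
Species balance (pure solvent in): dm/dt = −Q_out · m/V(t).
Separate: dm/m = −Q_out dt/V(t) ⇒ ln(m/m₀) = −(Q_out/(Q_in−Q_out)) ln(V/V₀).
m = m₀ (V₀/V)^(Q_out/(Q_in−Q_out)) = 65.1 × (294/109.20)^(-6.3000) = 0.12700 g.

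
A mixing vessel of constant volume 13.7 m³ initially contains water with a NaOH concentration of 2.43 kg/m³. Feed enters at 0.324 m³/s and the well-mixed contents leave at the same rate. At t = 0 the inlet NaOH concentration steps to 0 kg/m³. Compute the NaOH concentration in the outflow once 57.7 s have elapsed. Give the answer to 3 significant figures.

Mass balance on the solute (V constant): V dC/dt = Q(C_in − C).
Time constant τ = V/Q = 13.7/0.324 = 42.284 s.
Solution: C(t) = C_in + (C₀ − C_in) e^(−t/τ).
C(57.7) = 0 + (2.43 − 0)·e^(−57.7/42.284) = 0 + (2.4300)·0.25549 = 0.62083 kg/m³.

0.621 kg/m³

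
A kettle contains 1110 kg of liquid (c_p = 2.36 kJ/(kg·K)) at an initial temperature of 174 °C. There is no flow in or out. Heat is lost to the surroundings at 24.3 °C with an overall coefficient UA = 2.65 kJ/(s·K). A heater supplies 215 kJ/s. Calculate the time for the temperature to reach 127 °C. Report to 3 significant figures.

M c_p dT/dt = −UA(T − T_amb) + Q̇.
τ = M c_p/UA = 988.53 s; T_ss = T_amb + Q̇/UA = 24.3 + 215/2.65 = 105.43 °C.
T(t) = T_ss + (T₀ − T_ss)e^(−t/τ); set T = 127:
t = −τ ln[(T − T_ss)/(T₀ − T_ss)] = −988.53 · ln(0.31455) = 1143.3 s.

1140 s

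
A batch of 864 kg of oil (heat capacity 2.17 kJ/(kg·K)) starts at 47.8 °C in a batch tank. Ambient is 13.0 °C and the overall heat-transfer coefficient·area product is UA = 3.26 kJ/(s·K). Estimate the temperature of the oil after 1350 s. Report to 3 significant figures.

16.3 °C

Energy balance: M c_p dT/dt = −UA(T − T_amb).
dT/dt = (T_ss − T)/τ with T_ss = T_amb = 13.000 °C, τ = M c_p/UA = 864·2.17/3.26 = 575.12 s.
Integrating: T(t) = T_ss + (T₀ − T_ss) e^(−t/τ).
T(1350) = 13.000 + (34.800)·0.095622 = 16.328 °C.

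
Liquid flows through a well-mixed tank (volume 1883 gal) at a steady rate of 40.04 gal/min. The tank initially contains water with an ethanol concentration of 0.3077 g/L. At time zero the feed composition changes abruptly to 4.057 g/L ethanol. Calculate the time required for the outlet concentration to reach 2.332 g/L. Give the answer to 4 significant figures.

Species balance on the tank: V dC/dt = Q(C_in − C), so τ = V/Q = 47.0280 min.
C(t) = C_in + (C₀ − C_in) e^(−t/τ). Set C = 2.332 and solve for t:
e^(−t/τ) = (C − C_in)/(C₀ − C_in) = (2.332 − 4.057)/(0.3077 − 4.057) = 0.460086
t = −τ ln(…) = 47.0280 × 0.776342 = 36.5098 min.

36.51 min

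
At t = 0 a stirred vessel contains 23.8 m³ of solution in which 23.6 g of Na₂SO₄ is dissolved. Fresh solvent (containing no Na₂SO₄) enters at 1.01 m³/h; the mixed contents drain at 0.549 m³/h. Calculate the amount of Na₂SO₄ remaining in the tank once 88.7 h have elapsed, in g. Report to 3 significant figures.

Let m(t) be the amount of Na₂SO₄. Volume: V(t) = V₀ + (Q_in − Q_out) t = 23.8 + 0.46100 t; V(88.7) = 64.691 m³.
No Na₂SO₄ enters, so dm/dt = −Q_out · (m/V).
dm/m = −Q_out dt/(V₀ + 0.46100 t); integrating gives ln(m/m₀) = −(Q_out/(Q_in−Q_out)) ln(V/V₀).
m = m₀ (V₀/V)^(Q_out/(Q_in−Q_out)) = 23.6 × (23.8/64.691)^(1.1909) = 7.1738 g.

7.17 g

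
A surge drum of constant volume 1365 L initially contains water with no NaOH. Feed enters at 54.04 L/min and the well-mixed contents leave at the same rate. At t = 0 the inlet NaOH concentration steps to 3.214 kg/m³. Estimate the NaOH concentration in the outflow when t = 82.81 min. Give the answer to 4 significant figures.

Unsteady species balance (constant V, well mixed): V dC/dt = Q(C_in − C).
So dC/dt = (C_in − C)/τ with τ = V/Q = 1365/54.04 = 25.2591 min.
Integrating: C(t) = C_in + (C₀ − C_in) e^(−t/τ).
C(82.81) = 3.214 + (0 − 3.214)·e^(−82.81/25.2591) = 3.214 + (-3.21400)·0.0376875 = 3.09287 kg/m³.

3.093 kg/m³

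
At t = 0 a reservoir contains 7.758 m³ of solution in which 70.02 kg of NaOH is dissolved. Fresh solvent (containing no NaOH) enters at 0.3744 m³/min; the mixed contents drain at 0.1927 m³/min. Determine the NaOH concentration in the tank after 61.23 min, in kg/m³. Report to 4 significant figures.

1.444 kg/m³

Total volume: dV/dt = Q_in − Q_out = 0.181700 m³/min, so V(t) = 7.758 + 0.181700 t and V(61.23) = 18.8835 m³.
No NaOH enters, so dm/dt = −Q_out · (m/V).
dm/m = −Q_out dt/(V₀ + 0.181700 t); integrating gives ln(m/m₀) = −(Q_out/(Q_in−Q_out)) ln(V/V₀).
m = m₀ (V₀/V)^(Q_out/(Q_in−Q_out)) = 70.02 × (7.758/18.8835)^(1.06054) = 27.2585 kg.
C = m/V = 27.2585/18.8835 = 1.44351 kg/m³.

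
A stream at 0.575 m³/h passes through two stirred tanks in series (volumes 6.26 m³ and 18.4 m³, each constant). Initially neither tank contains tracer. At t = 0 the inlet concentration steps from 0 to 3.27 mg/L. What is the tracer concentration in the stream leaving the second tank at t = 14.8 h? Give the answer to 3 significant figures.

0.582 mg/L

Each tank obeys Vᵢ dCᵢ/dt = Q(Cᵢ₋₁ − Cᵢ), so τᵢ = Vᵢ/Q.
τ₁ = 6.26/0.575 = 10.887 h; τ₂ = 18.4/0.575 = 32.000 h.
Tank 1: C₁ = C_in(1 − e^(−t/τ₁)). Tank 2 (τ₁ ≠ τ₂): C₂ = C_in[1 − (τ₁ e^(−t/τ₁) − τ₂ e^(−t/τ₂))/(τ₁ − τ₂)].
At t = 14.8: e^(−t/τ₁) = 0.25681, e^(−t/τ₂) = 0.62971.
C₂ = 3.27·[1 − (10.887·0.25681 − 32.000·0.62971)/(-21.113)] = 3.27·0.17801 = 0.58208 mg/L.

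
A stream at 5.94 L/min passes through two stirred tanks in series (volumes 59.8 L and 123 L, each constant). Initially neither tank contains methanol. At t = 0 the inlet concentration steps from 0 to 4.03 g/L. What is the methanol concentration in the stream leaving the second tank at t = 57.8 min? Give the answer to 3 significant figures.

Species balance on tank i: dCᵢ/dt = (Cᵢ₋₁ − Cᵢ)/τᵢ with τᵢ = Vᵢ/Q.
τ₁ = 59.8/5.94 = 10.067 min; τ₂ = 123/5.94 = 20.707 min.
Tank 1: C₁ = C_in(1 − e^(−t/τ₁)). Tank 2 (τ₁ ≠ τ₂): C₂ = C_in[1 − (τ₁ e^(−t/τ₁) − τ₂ e^(−t/τ₂))/(τ₁ − τ₂)].
At t = 57.8: e^(−t/τ₁) = 0.0032105, e^(−t/τ₂) = 0.061340.
C₂ = 4.03·[1 − (10.067·0.0032105 − 20.707·0.061340)/(-10.640)] = 4.03·0.88366 = 3.5611 g/L.

3.56 g/L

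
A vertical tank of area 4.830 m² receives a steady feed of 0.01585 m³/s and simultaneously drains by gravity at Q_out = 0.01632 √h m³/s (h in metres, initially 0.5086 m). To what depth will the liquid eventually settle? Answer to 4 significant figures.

A dh/dt = Q_in − 0.01632 √h. Steady state requires inflow = outflow:
Q_in = 0.01632 √h_ss ⇒ √h_ss = 0.01585/0.01632 = 0.971201.
h_ss = 0.971201² = 0.943231 m. (Since h₀ = 0.5086 m < h_ss, the level will rise toward this value.)

0.9432 m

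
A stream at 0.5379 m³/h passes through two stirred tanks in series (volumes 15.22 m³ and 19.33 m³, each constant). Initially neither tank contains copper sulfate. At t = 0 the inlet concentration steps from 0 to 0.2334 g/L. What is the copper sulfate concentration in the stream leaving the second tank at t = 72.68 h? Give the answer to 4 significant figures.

0.1544 g/L

Species balance on tank i: dCᵢ/dt = (Cᵢ₋₁ − Cᵢ)/τᵢ with τᵢ = Vᵢ/Q.
τ₁ = 15.22/0.5379 = 28.2952 h; τ₂ = 19.33/0.5379 = 35.9360 h.
Tank 1: C₁ = C_in(1 − e^(−t/τ₁)). Tank 2 (τ₁ ≠ τ₂): C₂ = C_in[1 − (τ₁ e^(−t/τ₁) − τ₂ e^(−t/τ₂))/(τ₁ − τ₂)].
At t = 72.68: e^(−t/τ₁) = 0.0766404, e^(−t/τ₂) = 0.132327.
C₂ = 0.2334·[1 − (28.2952·0.0766404 − 35.9360·0.132327)/(-7.64083)] = 0.2334·0.661458 = 0.154384 g/L.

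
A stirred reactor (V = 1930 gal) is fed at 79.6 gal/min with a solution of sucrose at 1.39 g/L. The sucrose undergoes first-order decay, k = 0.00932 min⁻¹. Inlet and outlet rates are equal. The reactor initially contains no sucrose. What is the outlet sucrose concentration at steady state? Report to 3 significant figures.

V dC/dt = Q(C_in − C) − k V C.
Steady state (dC/dt = 0): C_ss = Q C_in/(Q + kV) = C_in/(1 + kV/Q).
C_ss = 79.6·1.39/(79.6 + 0.00932·1930) = 110.64/97.588 = 1.1338 g/L.

1.13 g/L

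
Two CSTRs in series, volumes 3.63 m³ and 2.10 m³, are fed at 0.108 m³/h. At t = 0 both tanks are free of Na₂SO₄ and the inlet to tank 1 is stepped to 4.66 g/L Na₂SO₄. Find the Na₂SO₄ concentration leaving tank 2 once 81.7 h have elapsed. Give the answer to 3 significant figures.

Time constants: τᵢ = Vᵢ/Q for each well-mixed tank.
τ₁ = 3.63/0.108 = 33.611 h; τ₂ = 2.10/0.108 = 19.444 h.
Tank 1: C₁ = C_in(1 − e^(−t/τ₁)). Tank 2 (τ₁ ≠ τ₂): C₂ = C_in[1 − (τ₁ e^(−t/τ₁) − τ₂ e^(−t/τ₂))/(τ₁ − τ₂)].
At t = 81.7: e^(−t/τ₁) = 0.087971, e^(−t/τ₂) = 0.014970.
C₂ = 4.66·[1 − (33.611·0.087971 − 19.444·0.014970)/(14.167)] = 4.66·0.81183 = 3.7831 g/L.

3.78 g/L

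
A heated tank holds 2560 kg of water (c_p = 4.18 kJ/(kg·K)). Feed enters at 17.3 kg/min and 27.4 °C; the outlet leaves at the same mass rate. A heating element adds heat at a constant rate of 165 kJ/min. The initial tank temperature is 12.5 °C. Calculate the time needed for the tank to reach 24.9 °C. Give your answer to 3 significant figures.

189 min

Unsteady energy balance on the tank contents: M c_p dT/dt = ṁ c_p (T_in − T) + 165.
τ = M/ṁ = 147.98 min; T_ss = T_in + Q̇/(ṁ c_p) = 29.682 °C.
T(t) = T_ss + (T₀ − T_ss) e^(−t/τ). Set T = 24.9:
e^(−t/τ) = (24.9 − 29.682)/(12.5 − 29.682) = 0.27830
t = −147.98 · ln(0.27830) = 189.27 min.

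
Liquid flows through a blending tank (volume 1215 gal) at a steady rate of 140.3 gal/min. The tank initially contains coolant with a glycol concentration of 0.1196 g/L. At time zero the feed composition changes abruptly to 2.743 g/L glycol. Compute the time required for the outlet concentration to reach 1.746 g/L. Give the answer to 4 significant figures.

8.378 min

Species balance on the tank: V dC/dt = Q(C_in − C), so τ = V/Q = 8.66001 min.
C(t) = C_in + (C₀ − C_in) e^(−t/τ). Set C = 1.746 and solve for t:
e^(−t/τ) = (C − C_in)/(C₀ − C_in) = (1.746 − 2.743)/(0.1196 − 2.743) = 0.380041
t = −τ ln(…) = 8.66001 × 0.967476 = 8.37835 min.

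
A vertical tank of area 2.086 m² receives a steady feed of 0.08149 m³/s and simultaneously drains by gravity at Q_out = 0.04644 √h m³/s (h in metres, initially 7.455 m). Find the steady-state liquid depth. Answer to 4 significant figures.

3.079 m

Level balance: A dh/dt = 0.08149 − 0.04644 √h. Setting dh/dt = 0:
Q_in = 0.04644 √h_ss ⇒ √h_ss = 0.08149/0.04644 = 1.75474.
h_ss = 1.75474² = 3.07910 m. (Since h₀ = 7.455 m > h_ss, the level will fall toward this value.)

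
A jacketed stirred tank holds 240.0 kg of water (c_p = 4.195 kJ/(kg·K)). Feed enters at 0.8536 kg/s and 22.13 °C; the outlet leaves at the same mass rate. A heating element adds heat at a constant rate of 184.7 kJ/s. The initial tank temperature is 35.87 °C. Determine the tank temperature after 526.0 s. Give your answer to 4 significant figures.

Heat balance on the well-mixed liquid: M c_p dT/dt = ṁ c_p (T_in − T) + 184.7.
Rearrange: dT/dt = (T_ss − T)/τ with τ = M/ṁ = 281.162 s and T_ss = T_in + Q̇/(ṁ c_p) = 73.7099 °C.
This is linear first-order; T(t) = T_ss + (T₀ − T_ss) e^(−t/τ).
T(526.0) = 73.7099 + (-37.8399)·e^(−526.0/281.162) = 73.7099 + (-37.8399)·0.153999 = 67.8826 °C.

67.88 °C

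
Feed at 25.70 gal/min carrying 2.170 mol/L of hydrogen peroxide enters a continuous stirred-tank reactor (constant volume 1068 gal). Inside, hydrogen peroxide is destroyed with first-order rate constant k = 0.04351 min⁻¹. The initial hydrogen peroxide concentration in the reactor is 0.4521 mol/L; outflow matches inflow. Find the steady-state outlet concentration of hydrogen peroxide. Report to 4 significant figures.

0.7728 mol/L

Species balance: V dC/dt = Q C_in − Q C − k V C.
Steady state (dC/dt = 0): C_ss = Q C_in/(Q + kV) = C_in/(1 + kV/Q).
C_ss = 25.70·2.170/(25.70 + 0.04351·1068) = 55.7690/72.1687 = 0.772759 mol/L.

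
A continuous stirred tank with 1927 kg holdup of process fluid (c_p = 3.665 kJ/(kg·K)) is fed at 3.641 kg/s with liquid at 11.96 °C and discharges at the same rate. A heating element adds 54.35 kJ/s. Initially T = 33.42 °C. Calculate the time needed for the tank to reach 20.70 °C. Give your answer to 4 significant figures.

696.1 s

M c_p dT/dt = ṁ c_p (T_in − T) + Q̇.
τ = M/ṁ = 529.250 s; T_ss = T_in + Q̇/(ṁ c_p) = 16.0329 °C.
T(t) = T_ss + (T₀ − T_ss) e^(−t/τ). Set T = 20.70:
e^(−t/τ) = (20.70 − 16.0329)/(33.42 − 16.0329) = 0.268423
t = −529.250 · ln(0.268423) = 696.066 s.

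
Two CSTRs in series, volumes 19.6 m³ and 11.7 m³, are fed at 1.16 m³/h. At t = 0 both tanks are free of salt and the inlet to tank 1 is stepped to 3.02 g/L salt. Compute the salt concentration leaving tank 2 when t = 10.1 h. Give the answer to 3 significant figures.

Species balance on tank i: dCᵢ/dt = (Cᵢ₋₁ − Cᵢ)/τᵢ with τᵢ = Vᵢ/Q.
τ₁ = 19.6/1.16 = 16.897 h; τ₂ = 11.7/1.16 = 10.086 h.
Tank 1: C₁ = C_in(1 − e^(−t/τ₁)). Tank 2 (τ₁ ≠ τ₂): C₂ = C_in[1 − (τ₁ e^(−t/τ₁) − τ₂ e^(−t/τ₂))/(τ₁ − τ₂)].
At t = 10.1: e^(−t/τ₁) = 0.55005, e^(−t/τ₂) = 0.36738.
C₂ = 3.02·[1 − (16.897·0.55005 − 10.086·0.36738)/(6.8103)] = 3.02·0.17942 = 0.54185 g/L.

0.542 g/L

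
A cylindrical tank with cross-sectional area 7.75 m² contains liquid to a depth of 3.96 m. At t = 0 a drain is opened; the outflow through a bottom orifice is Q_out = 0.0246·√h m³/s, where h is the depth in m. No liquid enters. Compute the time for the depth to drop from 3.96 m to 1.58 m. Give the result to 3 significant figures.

462 s

Volume balance on the tank: A dh/dt = −0.0246 √h.
∫ h^(−1/2) dh = −(0.0246/A) ∫ dt, giving 2√h = 2√h₀ − (0.0246/A) t.
t = 2A(√h₀ − √h)/0.0246 = 2·7.75·(√3.96 − √1.58)/0.0246
  = 15.500 × (1.9900 − 1.2570) / 0.0246 = 461.85 s.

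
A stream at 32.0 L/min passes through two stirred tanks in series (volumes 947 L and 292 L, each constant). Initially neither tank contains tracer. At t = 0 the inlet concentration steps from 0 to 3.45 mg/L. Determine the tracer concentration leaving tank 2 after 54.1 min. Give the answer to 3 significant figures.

Time constants: τᵢ = Vᵢ/Q for each well-mixed tank.
τ₁ = 947/32.0 = 29.594 min; τ₂ = 292/32.0 = 9.1250 min.
Tank 1: C₁ = C_in(1 − e^(−t/τ₁)). Tank 2 (τ₁ ≠ τ₂): C₂ = C_in[1 − (τ₁ e^(−t/τ₁) − τ₂ e^(−t/τ₂))/(τ₁ − τ₂)].
At t = 54.1: e^(−t/τ₁) = 0.16072, e^(−t/τ₂) = 0.0026618.
C₂ = 3.45·[1 − (29.594·0.16072 − 9.1250·0.0026618)/(20.469)] = 3.45·0.76882 = 2.6524 mg/L.

2.65 mg/L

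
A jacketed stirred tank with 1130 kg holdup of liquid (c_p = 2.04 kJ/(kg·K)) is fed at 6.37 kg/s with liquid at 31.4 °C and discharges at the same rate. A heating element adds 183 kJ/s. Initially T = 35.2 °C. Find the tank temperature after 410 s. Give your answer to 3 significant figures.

44.5 °C

M c_p dT/dt = ṁ c_p (T_in − T) + Q̇.
τ = M/ṁ = 177.39 s; T_ss = T_in + Q̇/(ṁ c_p) = 31.4 + 183/(6.37·2.04) = 45.483 °C.
Integrating: T(t) = T_ss + (T₀ − T_ss) e^(−t/τ).
T(410) = 45.483 + (-10.283)·e^(−410/177.39) = 45.483 + (-10.283)·0.099138 = 44.463 °C.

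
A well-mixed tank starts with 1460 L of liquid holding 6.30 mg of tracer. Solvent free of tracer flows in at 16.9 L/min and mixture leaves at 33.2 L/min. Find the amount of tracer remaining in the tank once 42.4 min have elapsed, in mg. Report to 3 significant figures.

Let m(t) be the amount of tracer. Volume: V(t) = V₀ + (Q_in − Q_out) t = 1460 − 16.300 t; V(42.4) = 768.88 L.
Solute balance: dm/dt = 0 − Q_out C = −Q_out m/V(t).
Separate: dm/m = −Q_out dt/V(t) ⇒ ln(m/m₀) = −(Q_out/(Q_in−Q_out)) ln(V/V₀).
m = m₀ (V₀/V)^(Q_out/(Q_in−Q_out)) = 6.30 × (1460/768.88)^(-2.0368) = 1.7065 mg.

1.71 mg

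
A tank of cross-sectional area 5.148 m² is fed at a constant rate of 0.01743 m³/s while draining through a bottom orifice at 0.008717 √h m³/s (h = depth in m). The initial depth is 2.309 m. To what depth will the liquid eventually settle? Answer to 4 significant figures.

3.998 m

A dh/dt = Q_in − 0.008717 √h. Steady state requires inflow = outflow:
Q_in = 0.008717 √h_ss ⇒ √h_ss = 0.01743/0.008717 = 1.99954.
h_ss = 1.99954² = 3.99816 m. (Since h₀ = 2.309 m < h_ss, the level will rise toward this value.)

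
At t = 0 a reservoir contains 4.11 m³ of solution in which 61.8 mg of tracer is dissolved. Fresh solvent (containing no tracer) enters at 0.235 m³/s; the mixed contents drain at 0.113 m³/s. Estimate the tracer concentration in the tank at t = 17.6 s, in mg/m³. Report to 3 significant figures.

6.69 mg/m³

Total volume: dV/dt = Q_in − Q_out = 0.12200 m³/s, so V(t) = 4.11 + 0.12200 t and V(17.6) = 6.2572 m³.
Solute balance: dm/dt = 0 − Q_out C = −Q_out m/V(t).
Separate: dm/m = −Q_out dt/V(t) ⇒ ln(m/m₀) = −(Q_out/(Q_in−Q_out)) ln(V/V₀).
m = m₀ (V₀/V)^(Q_out/(Q_in−Q_out)) = 61.8 × (4.11/6.2572)^(0.92623) = 41.871 mg.
C = m/V = 41.871/6.2572 = 6.6917 mg/m³.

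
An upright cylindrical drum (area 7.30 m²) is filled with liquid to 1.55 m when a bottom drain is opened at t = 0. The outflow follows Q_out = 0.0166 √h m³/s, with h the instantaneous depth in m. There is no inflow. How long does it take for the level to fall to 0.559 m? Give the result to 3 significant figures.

Mass balance (ρ constant): A dh/dt = −0.0166 √h.
This is separable: 2 d(√h)/dt = −0.0166/A, so √h = √h₀ − (0.0166/(2A)) t.
t = 2A(√h₀ − √h)/0.0166 = 2·7.30·(√1.55 − √0.559)/0.0166
  = 14.600 × (1.2450 − 0.74766) / 0.0166 = 437.41 s.

437 s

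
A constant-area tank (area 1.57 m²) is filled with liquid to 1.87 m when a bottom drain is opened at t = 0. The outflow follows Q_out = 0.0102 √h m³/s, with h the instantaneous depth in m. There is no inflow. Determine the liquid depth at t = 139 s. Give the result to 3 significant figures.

With no inflow, A dh/dt = −0.0102 √h.
Separate and integrate: 2(√h − √h₀) = −(0.0102/A) t.
√h = √1.87 − 0.0102·139/(2·1.57) = 1.3675 − 0.45153 = 0.91595.
h = 0.91595² = 0.83897 m.

0.839 m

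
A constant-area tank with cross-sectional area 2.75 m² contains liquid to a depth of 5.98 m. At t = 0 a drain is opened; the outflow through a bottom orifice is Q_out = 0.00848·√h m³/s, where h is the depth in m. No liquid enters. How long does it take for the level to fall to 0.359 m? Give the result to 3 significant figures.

1200 s

With no inflow, A dh/dt = −0.00848 √h.
∫ h^(−1/2) dh = −(0.00848/A) ∫ dt, giving 2√h = 2√h₀ − (0.00848/A) t.
t = 2A(√h₀ − √h)/0.00848 = 2·2.75·(√5.98 − √0.359)/0.00848
  = 5.5000 × (2.4454 − 0.59917) / 0.00848 = 1197.4 s.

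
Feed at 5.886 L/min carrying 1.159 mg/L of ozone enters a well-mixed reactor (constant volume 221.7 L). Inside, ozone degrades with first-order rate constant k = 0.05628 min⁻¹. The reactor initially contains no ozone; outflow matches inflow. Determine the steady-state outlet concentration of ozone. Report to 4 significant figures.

0.3715 mg/L

V dC/dt = Q(C_in − C) − k V C.
Steady state (dC/dt = 0): C_ss = Q C_in/(Q + kV) = C_in/(1 + kV/Q).
C_ss = 5.886·1.159/(5.886 + 0.05628·221.7) = 6.82187/18.3633 = 0.371495 mg/L.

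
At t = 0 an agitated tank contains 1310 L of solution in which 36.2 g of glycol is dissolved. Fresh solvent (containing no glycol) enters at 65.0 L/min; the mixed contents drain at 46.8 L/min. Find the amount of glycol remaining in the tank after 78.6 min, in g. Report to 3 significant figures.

Total volume: dV/dt = Q_in − Q_out = 18.200 L/min, so V(t) = 1310 + 18.200 t and V(78.6) = 2740.5 L.
Solute balance: dm/dt = 0 − Q_out C = −Q_out m/V(t).
Separate: dm/m = −Q_out dt/V(t) ⇒ ln(m/m₀) = −(Q_out/(Q_in−Q_out)) ln(V/V₀).
m = m₀ (V₀/V)^(Q_out/(Q_in−Q_out)) = 36.2 × (1310/2740.5)^(2.5714) = 5.4251 g.

5.43 g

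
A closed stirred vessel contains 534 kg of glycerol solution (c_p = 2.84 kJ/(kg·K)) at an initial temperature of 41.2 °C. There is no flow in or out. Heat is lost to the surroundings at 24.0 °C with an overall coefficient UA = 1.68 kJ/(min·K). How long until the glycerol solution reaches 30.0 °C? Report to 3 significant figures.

M c_p dT/dt = −UA(T − T_amb).
τ = M c_p/UA = 902.71 min; T_ss = T_amb = 24.000 °C.
T(t) = T_ss + (T₀ − T_ss)e^(−t/τ); set T = 30.0:
t = −τ ln[(T − T_ss)/(T₀ − T_ss)] = −902.71 · ln(0.34884) = 950.69 min.

951 min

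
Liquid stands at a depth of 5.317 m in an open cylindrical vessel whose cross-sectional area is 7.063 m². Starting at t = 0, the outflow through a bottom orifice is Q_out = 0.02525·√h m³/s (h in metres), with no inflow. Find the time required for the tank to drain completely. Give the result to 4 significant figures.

1290 s

A dh/dt = −Q_out = −0.02525 √h.
Separate and integrate: 2(√h − √h₀) = −(0.02525/A) t.
Tank is empty when √h = 0: t_empty = 2A√h₀/0.02525.
t_empty = 2·7.063·√5.317/0.02525 = 14.1260·2.30586/0.02525 = 1290.00 s.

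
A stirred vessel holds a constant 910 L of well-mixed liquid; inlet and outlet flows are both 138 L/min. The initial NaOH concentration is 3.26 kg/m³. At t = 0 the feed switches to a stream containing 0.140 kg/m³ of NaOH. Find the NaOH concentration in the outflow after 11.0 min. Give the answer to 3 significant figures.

0.728 kg/m³

Species balance on the tank: V dC/dt = Q(C_in − C).
Rewrite as dC/dt + C/τ = C_in/τ, τ = V/Q = 6.5942 min.
Solution: C(t) = C_in + (C₀ − C_in) e^(−t/τ).
C(11.0) = 0.140 + (3.26 − 0.140)·e^(−11.0/6.5942) = 0.140 + (3.1200)·0.18860 = 0.72843 kg/m³.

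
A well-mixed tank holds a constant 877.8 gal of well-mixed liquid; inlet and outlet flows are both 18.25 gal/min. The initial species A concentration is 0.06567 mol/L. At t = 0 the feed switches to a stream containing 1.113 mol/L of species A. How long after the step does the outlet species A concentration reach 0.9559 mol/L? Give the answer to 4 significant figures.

91.25 min

Mass balance on the solute (V constant): V dC/dt = Q(C_in − C), so τ = V/Q = 48.0986 min.
C(t) = C_in + (C₀ − C_in) e^(−t/τ). Set C = 0.9559 and solve for t:
e^(−t/τ) = (C − C_in)/(C₀ − C_in) = (0.9559 − 1.113)/(0.06567 − 1.113) = 0.150000
t = −τ ln(…) = 48.0986 × 1.89712 = 91.2487 min.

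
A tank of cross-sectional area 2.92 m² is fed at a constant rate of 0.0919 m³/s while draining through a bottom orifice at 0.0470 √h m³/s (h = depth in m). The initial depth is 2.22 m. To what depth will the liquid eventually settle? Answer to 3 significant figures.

3.82 m

Unsteady balance on liquid volume: A dh/dt = Q_in − 0.0470 √h. At steady state dh/dt = 0:
Q_in = 0.0470 √h_ss ⇒ √h_ss = 0.0919/0.0470 = 1.9553.
h_ss = 1.9553² = 3.8233 m. (Since h₀ = 2.22 m < h_ss, the level will rise toward this value.)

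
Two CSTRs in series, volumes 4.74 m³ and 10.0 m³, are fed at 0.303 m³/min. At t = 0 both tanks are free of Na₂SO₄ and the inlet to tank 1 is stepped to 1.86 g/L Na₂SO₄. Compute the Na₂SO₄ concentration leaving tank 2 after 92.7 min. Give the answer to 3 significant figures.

1.65 g/L

Species balance on tank i: dCᵢ/dt = (Cᵢ₋₁ − Cᵢ)/τᵢ with τᵢ = Vᵢ/Q.
τ₁ = 4.74/0.303 = 15.644 min; τ₂ = 10.0/0.303 = 33.003 min.
Solving the cascade with C₁(0)=C₂(0)=0 gives C₂(t) = C_in[1 − (τ₁ e^(−t/τ₁) − τ₂ e^(−t/τ₂))/(τ₁ − τ₂)].
At t = 92.7: e^(−t/τ₁) = 0.0026698, e^(−t/τ₂) = 0.060277.
C₂ = 1.86·[1 − (15.644·0.0026698 − 33.003·0.060277)/(-17.360)] = 1.86·0.88781 = 1.6513 g/L.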